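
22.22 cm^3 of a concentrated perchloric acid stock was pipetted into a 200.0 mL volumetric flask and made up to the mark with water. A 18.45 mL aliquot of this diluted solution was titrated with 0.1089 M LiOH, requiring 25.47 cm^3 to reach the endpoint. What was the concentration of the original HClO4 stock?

n(LiOH) = 0.1089 x 0.02547 = 0.002774 mol.
n(HClO4) in the aliquot = 0.002774 mol.
[diluted HClO4] = 0.002774 / 0.01845 = 0.1503 M.
Dilution factor = 200.0/22.22 = 9.001, so [stock] = 0.1503 x 9.001 = 1.35 M.

1.35 M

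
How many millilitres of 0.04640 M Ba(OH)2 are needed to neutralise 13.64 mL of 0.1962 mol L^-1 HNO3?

28.8 mL

n(HNO3) = 0.1962 mol/L x 0.01364 L = 0.002676 mol.
The neutralisation is 2 HNO3 : 1 Ba(OH)2, so n(Ba(OH)2) = 0.002676 x 1/2 = 0.001338 mol.
V(Ba(OH)2) = 0.001338 / 0.04640 = 0.02884 L = 28.8 mL.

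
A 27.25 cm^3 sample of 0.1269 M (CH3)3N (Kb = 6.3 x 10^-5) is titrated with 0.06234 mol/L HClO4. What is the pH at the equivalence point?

n((CH3)3N) = 0.1269 x 0.02725 = 0.003458 mol; V(HClO4) at equivalence = 0.003458/0.06234 = 0.05547 L.
At equivalence the base is fully converted to (CH3)3NH+; total volume = 0.08272 L, so [(CH3)3NH+] = 0.003458/0.08272 = 0.04180 M.
Ka((CH3)3NH+) = Kw/Kb = 1.0e-14 / 6.3 x 10^-5 = 1.59e-10.
[H^+] = sqrt(Ka x [(CH3)3NH+]) = sqrt(1.59e-10 x 0.04180) = 2.58e-6 M.
pH = -log(2.58e-6) = 5.59.

5.59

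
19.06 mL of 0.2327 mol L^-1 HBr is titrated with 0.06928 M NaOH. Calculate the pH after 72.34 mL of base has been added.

n(acid) = 0.2327 x 0.01906 = 0.004435 mol; n(NaOH) added = 0.06928 x 0.07234 = 0.005012 mol.
Base is in excess by 0.005012 - 0.004435 = 0.0005765 mol in a total volume of 0.09140 L.
[OH^-] = 0.0005765/0.09140 = 0.006307 M, so pOH = 2.20 and pH = 14.00 - 2.20 = 11.80.

11.80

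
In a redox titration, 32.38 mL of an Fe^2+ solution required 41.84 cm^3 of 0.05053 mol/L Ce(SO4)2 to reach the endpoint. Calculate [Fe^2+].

0.0653 M

n(Ce(SO4)2) = 0.05053 x 0.04184 = 0.002114 mol.
From the balanced equation, 1 mol Ce(SO4)2 reacts with 1 mol Fe^2+, so n(Fe^2+) = 0.002114 x 1/1 = 0.002114 mol.
[Fe^2+] = 0.002114 / 0.03238 L = 0.0653 M.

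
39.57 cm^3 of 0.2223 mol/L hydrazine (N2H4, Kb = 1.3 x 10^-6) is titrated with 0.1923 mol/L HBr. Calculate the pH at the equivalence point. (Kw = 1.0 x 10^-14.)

n(N2H4) = 0.2223 x 0.03957 = 0.008796 mol; V(HBr) at equivalence = 0.008796/0.1923 = 0.04574 L.
At equivalence the base is fully converted to N2H5+; total volume = 0.08531 L, so [N2H5+] = 0.008796/0.08531 = 0.1031 M.
Ka(N2H5+) = Kw/Kb = 1.0e-14 / 1.3 x 10^-6 = 7.69e-9.
[H^+] = sqrt(Ka x [N2H5+]) = sqrt(7.69e-9 x 0.1031) = 2.82e-5 M.
pH = -log(2.82e-5) = 4.55.

4.55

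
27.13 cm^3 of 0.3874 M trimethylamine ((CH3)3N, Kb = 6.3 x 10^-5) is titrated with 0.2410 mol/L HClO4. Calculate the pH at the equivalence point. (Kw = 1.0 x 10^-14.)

n((CH3)3N) = 0.3874 x 0.02713 = 0.01051 mol; V(HClO4) at equivalence = 0.01051/0.2410 = 0.04361 L.
At equivalence the base is fully converted to (CH3)3NH+; total volume = 0.07074 L, so [(CH3)3NH+] = 0.01051/0.07074 = 0.1486 M.
Ka((CH3)3NH+) = Kw/Kb = 1.0e-14 / 6.3 x 10^-5 = 1.59e-10.
[H^+] = sqrt(Ka x [(CH3)3NH+]) = sqrt(1.59e-10 x 0.1486) = 4.86e-6 M.
pH = -log(4.86e-6) = 5.31.

5.31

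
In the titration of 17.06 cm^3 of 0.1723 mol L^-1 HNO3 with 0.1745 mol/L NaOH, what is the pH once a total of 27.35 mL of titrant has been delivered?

12.62

n(acid) = 0.1723 x 0.01706 = 0.002939 mol; n(NaOH) added = 0.1745 x 0.02735 = 0.004773 mol.
Base is in excess by 0.004773 - 0.002939 = 0.001833 mol in a total volume of 0.04441 L.
[OH^-] = 0.001833/0.04441 = 0.04128 M, so pOH = 1.38 and pH = 14.00 - 1.38 = 12.62.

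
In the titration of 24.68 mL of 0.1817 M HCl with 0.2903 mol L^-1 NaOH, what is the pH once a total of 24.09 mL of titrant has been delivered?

n(acid) = 0.1817 x 0.02468 = 0.004484 mol; n(NaOH) added = 0.2903 x 0.02409 = 0.006993 mol.
Base is in excess by 0.006993 - 0.004484 = 0.002509 mol in a total volume of 0.04877 L.
[OH^-] = 0.002509/0.04877 = 0.05144 M, so pOH = 1.29 and pH = 14.00 - 1.29 = 12.71.

12.71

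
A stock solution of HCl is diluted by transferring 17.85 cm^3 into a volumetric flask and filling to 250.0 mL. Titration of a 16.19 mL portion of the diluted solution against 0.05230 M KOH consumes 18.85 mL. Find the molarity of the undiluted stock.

n(KOH) = 0.05230 x 0.01885 = 0.0009859 mol.
n(HCl) in the aliquot = 0.0009859 mol.
[diluted HCl] = 0.0009859 / 0.01619 = 0.06089 M.
Dilution factor = 250.0/17.85 = 14.01, so [stock] = 0.06089 x 14.01 = 0.853 M.

0.853 M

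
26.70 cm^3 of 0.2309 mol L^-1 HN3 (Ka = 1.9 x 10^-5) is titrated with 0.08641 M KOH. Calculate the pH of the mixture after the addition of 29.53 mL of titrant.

4.57

Initial n(HN3) = 0.2309 x 0.02670 = 0.006165 mol.
n(KOH) added = 0.08641 x 0.02953 = 0.002552 mol, converting that many moles of HN3 to N3-.
Remaining n(HN3) = 0.003613 mol; n(N3-) = 0.002552 mol.
By Henderson-Hasselbalch, pH = pKa + log([A^-]/[HA]) = 4.72 + log(0.002552/0.003613) = 4.72 + (-0.15) = 4.57.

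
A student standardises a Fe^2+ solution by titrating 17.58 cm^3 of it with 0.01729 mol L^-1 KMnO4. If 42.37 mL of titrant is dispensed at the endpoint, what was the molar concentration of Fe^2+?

n(KMnO4) = 0.01729 x 0.04237 = 0.0007326 mol.
From the balanced equation, 1 mol KMnO4 reacts with 5 mol Fe^2+, so n(Fe^2+) = 0.0007326 x 5/1 = 0.003663 mol.
[Fe^2+] = 0.003663 / 0.01758 L = 0.208 M.

0.208 M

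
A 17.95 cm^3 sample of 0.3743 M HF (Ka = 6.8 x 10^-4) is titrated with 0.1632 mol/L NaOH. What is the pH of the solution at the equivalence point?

n(HF) = 0.3743 x 0.01795 = 0.006719 mol; V(NaOH) at equivalence = 0.006719/0.1632 = 0.04117 L.
At equivalence all the acid is converted to F-; total volume = 0.01795 + 0.04117 = 0.05912 L, so [F-] = 0.006719/0.05912 = 0.1136 M.
Kb = Kw/Ka = 1.0e-14 / 6.8 x 10^-4 = 1.47e-11.
[OH^-] = sqrt(Kb x [F-]) = sqrt(1.47e-11 x 0.1136) = 1.29e-6 M.
pOH = 5.89, so pH = 14.00 - 5.89 = 8.11.

8.11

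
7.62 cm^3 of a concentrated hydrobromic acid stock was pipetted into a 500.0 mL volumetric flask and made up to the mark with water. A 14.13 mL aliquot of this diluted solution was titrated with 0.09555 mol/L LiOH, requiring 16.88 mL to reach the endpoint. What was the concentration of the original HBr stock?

n(LiOH) = 0.09555 x 0.01688 = 0.001613 mol.
n(HBr) in the aliquot = 0.001613 mol.
[diluted HBr] = 0.001613 / 0.01413 = 0.1141 M.
Dilution factor = 500.0/7.620 = 65.62, so [stock] = 0.1141 x 65.62 = 7.49 M.

7.49 M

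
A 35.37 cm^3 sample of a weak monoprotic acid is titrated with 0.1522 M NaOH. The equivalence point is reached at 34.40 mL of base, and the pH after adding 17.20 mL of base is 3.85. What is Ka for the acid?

17.20 mL is half of the equivalence volume, so this is the half-equivalence point where [HA] = [A^-].
At half-equivalence pH = pKa, so pKa = 3.85.
Ka = 10^(-3.85) = 1.4 x 10^-4.

1.4 x 10^-4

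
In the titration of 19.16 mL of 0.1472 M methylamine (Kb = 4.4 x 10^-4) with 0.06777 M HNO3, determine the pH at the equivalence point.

n(CH3NH2) = 0.1472 x 0.01916 = 0.002820 mol; V(HNO3) at equivalence = 0.002820/0.06777 = 0.04162 L.
At equivalence the base is fully converted to CH3NH3+; total volume = 0.06078 L, so [CH3NH3+] = 0.002820/0.06078 = 0.04641 M.
Ka(CH3NH3+) = Kw/Kb = 1.0e-14 / 4.4 x 10^-4 = 2.27e-11.
[H^+] = sqrt(Ka x [CH3NH3+]) = sqrt(2.27e-11 x 0.04641) = 1.03e-6 M.
pH = -log(1.03e-6) = 5.99.

5.99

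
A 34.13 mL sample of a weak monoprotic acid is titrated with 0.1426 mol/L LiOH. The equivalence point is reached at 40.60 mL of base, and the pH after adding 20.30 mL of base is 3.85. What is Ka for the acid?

1.4 x 10^-4

20.30 mL is half of the equivalence volume, so this is the half-equivalence point where [HA] = [A^-].
At half-equivalence pH = pKa, so pKa = 3.85.
Ka = 10^(-3.85) = 1.4 x 10^-4.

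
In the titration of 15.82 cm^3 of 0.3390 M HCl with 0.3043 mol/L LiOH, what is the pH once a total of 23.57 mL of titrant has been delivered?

12.66

n(acid) = 0.3390 x 0.01582 = 0.005363 mol; n(LiOH) added = 0.3043 x 0.02357 = 0.007172 mol.
Base is in excess by 0.007172 - 0.005363 = 0.001809 mol in a total volume of 0.03939 L.
[OH^-] = 0.001809/0.03939 = 0.04593 M, so pOH = 1.34 and pH = 14.00 - 1.34 = 12.66.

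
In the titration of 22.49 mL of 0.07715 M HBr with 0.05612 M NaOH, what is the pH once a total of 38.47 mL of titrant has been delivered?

11.84

n(acid) = 0.07715 x 0.02249 = 0.001735 mol; n(NaOH) added = 0.05612 x 0.03847 = 0.002159 mol.
Base is in excess by 0.002159 - 0.001735 = 0.0004238 mol in a total volume of 0.06096 L.
[OH^-] = 0.0004238/0.06096 = 0.006953 M, so pOH = 2.16 and pH = 14.00 - 2.16 = 11.84.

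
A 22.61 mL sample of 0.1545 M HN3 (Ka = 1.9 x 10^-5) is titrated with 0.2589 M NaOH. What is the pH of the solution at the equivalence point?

n(HN3) = 0.1545 x 0.02261 = 0.003493 mol; V(NaOH) at equivalence = 0.003493/0.2589 = 0.01349 L.
At equivalence all the acid is converted to N3-; total volume = 0.02261 + 0.01349 = 0.03610 L, so [N3-] = 0.003493/0.03610 = 0.09676 M.
Kb = Kw/Ka = 1.0e-14 / 1.9 x 10^-5 = 5.26e-10.
[OH^-] = sqrt(Kb x [N3-]) = sqrt(5.26e-10 x 0.09676) = 7.14e-6 M.
pOH = 5.15, so pH = 14.00 - 5.15 = 8.85.

8.85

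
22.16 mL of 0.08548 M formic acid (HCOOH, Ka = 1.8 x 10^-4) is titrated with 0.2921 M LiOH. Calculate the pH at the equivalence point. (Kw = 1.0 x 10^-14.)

n(HCOOH) = 0.08548 x 0.02216 = 0.001894 mol; V(LiOH) at equivalence = 0.001894/0.2921 = 0.006485 L.
At equivalence all the acid is converted to HCOO-; total volume = 0.02216 + 0.006485 = 0.02864 L, so [HCOO-] = 0.001894/0.02864 = 0.06613 M.
Kb = Kw/Ka = 1.0e-14 / 1.8 x 10^-4 = 5.56e-11.
[OH^-] = sqrt(Kb x [HCOO-]) = sqrt(5.56e-11 x 0.06613) = 1.92e-6 M.
pOH = 5.72, so pH = 14.00 - 5.72 = 8.28.

8.28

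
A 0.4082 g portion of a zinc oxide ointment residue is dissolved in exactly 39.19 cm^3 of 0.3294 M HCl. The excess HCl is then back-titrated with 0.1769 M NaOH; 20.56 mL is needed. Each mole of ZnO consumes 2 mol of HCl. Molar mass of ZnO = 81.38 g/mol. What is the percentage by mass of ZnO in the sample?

Total n(HCl) added = 0.3294 x 0.03919 = 0.01291 mol.
n(NaOH) used = 0.1769 x 0.02056 = 0.003637 mol, which equals the excess n(HCl).
So n(HCl) consumed by the sample = 0.01291 - 0.003637 = 0.009272 mol.
n(ZnO) = 0.009272 / 2 = 0.004636 mol.
mass ZnO = 0.004636 x 81.38 = 0.3773 g, so %ZnO = 0.3773/0.4082 x 100 = 92.4%.

92.4%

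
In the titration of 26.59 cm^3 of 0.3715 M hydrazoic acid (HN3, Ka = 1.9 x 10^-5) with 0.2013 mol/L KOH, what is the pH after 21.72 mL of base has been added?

Initial n(HN3) = 0.3715 x 0.02659 = 0.009878 mol.
n(KOH) added = 0.2013 x 0.02172 = 0.004372 mol, converting that many moles of HN3 to N3-.
Remaining n(HN3) = 0.005506 mol; n(N3-) = 0.004372 mol.
By Henderson-Hasselbalch, pH = pKa + log([A^-]/[HA]) = 4.72 + log(0.004372/0.005506) = 4.72 + (-0.10) = 4.62.

4.62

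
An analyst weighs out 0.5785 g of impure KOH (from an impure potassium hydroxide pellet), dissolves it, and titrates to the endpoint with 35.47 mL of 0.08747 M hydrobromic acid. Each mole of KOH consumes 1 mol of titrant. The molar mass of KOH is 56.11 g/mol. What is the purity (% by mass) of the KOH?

n(HBr) = 0.08747 x 0.03547 = 0.003103 mol.
n(KOH) = 0.003103 / 1 = 0.003103 mol.
mass of KOH = 0.003103 x 56.11 = 0.1741 g.
% purity = 0.1741 / 0.5785 x 100 = 30.1%.

30.1%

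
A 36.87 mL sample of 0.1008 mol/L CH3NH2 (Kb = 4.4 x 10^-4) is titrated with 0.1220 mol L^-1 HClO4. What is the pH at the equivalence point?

5.95

n(CH3NH2) = 0.1008 x 0.03687 = 0.003716 mol; V(HClO4) at equivalence = 0.003716/0.1220 = 0.03046 L.
At equivalence the base is fully converted to CH3NH3+; total volume = 0.06733 L, so [CH3NH3+] = 0.003716/0.06733 = 0.05520 M.
Ka(CH3NH3+) = Kw/Kb = 1.0e-14 / 4.4 x 10^-4 = 2.27e-11.
[H^+] = sqrt(Ka x [CH3NH3+]) = sqrt(2.27e-11 x 0.05520) = 1.12e-6 M.
pH = -log(1.12e-6) = 5.95.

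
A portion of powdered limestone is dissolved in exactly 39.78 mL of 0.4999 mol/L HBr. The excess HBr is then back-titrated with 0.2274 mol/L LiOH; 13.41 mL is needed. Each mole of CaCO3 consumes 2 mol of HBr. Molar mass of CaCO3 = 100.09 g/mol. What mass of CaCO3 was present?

0.843 g

Total n(HBr) added = 0.4999 x 0.03978 = 0.01989 mol.
n(LiOH) used = 0.2274 x 0.01341 = 0.003049 mol, which equals the excess n(HBr).
So n(HBr) consumed by the sample = 0.01989 - 0.003049 = 0.01684 mol.
n(CaCO3) = 0.01684 / 2 = 0.008418 mol.
mass = 0.008418 mol x 100.09 g/mol = 0.843 g.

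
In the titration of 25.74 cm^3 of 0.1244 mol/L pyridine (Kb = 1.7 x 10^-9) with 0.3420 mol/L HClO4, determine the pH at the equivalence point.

3.14

n(C5H5N) = 0.1244 x 0.02574 = 0.003202 mol; V(HClO4) at equivalence = 0.003202/0.3420 = 0.009363 L.
At equivalence the base is fully converted to C5H5NH+; total volume = 0.03510 L, so [C5H5NH+] = 0.003202/0.03510 = 0.09122 M.
Ka(C5H5NH+) = Kw/Kb = 1.0e-14 / 1.7 x 10^-9 = 5.88e-6.
[H^+] = sqrt(Ka x [C5H5NH+]) = sqrt(5.88e-6 x 0.09122) = 0.000733 M.
pH = -log(0.000733) = 3.14.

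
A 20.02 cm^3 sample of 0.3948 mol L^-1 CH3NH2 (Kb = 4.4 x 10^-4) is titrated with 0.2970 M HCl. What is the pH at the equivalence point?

n(CH3NH2) = 0.3948 x 0.02002 = 0.007904 mol; V(HCl) at equivalence = 0.007904/0.2970 = 0.02661 L.
At equivalence the base is fully converted to CH3NH3+; total volume = 0.04663 L, so [CH3NH3+] = 0.007904/0.04663 = 0.1695 M.
Ka(CH3NH3+) = Kw/Kb = 1.0e-14 / 4.4 x 10^-4 = 2.27e-11.
[H^+] = sqrt(Ka x [CH3NH3+]) = sqrt(2.27e-11 x 0.1695) = 1.96e-6 M.
pH = -log(1.96e-6) = 5.71.

5.71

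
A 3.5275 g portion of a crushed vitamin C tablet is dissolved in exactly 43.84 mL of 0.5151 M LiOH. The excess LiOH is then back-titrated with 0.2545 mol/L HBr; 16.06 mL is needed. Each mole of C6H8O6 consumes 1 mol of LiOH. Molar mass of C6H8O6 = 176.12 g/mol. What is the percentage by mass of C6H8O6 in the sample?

92.3%

Total n(LiOH) added = 0.5151 x 0.04384 = 0.02258 mol.
n(HBr) used = 0.2545 x 0.01606 = 0.004087 mol, which equals the excess n(LiOH).
So n(LiOH) consumed by the sample = 0.02258 - 0.004087 = 0.01849 mol.
n(C6H8O6) = 0.01849 / 1 = 0.01849 mol.
mass C6H8O6 = 0.01849 x 176.12 = 3.257 g, so %C6H8O6 = 3.257/3.5275 x 100 = 92.3%.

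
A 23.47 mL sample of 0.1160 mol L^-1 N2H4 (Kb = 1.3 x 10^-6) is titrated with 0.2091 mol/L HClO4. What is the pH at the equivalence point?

n(N2H4) = 0.1160 x 0.02347 = 0.002723 mol; V(HClO4) at equivalence = 0.002723/0.2091 = 0.01302 L.
At equivalence the base is fully converted to N2H5+; total volume = 0.03649 L, so [N2H5+] = 0.002723/0.03649 = 0.07461 M.
Ka(N2H5+) = Kw/Kb = 1.0e-14 / 1.3 x 10^-6 = 7.69e-9.
[H^+] = sqrt(Ka x [N2H5+]) = sqrt(7.69e-9 x 0.07461) = 2.40e-5 M.
pH = -log(2.40e-5) = 4.62.

4.62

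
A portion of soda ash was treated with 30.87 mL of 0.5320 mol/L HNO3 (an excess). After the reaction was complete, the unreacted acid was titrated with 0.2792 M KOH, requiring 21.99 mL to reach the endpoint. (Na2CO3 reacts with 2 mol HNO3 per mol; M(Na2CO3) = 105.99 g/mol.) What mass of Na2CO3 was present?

0.545 g

Total n(HNO3) added = 0.5320 x 0.03087 = 0.01642 mol.
n(KOH) used = 0.2792 x 0.02199 = 0.006140 mol, which equals the excess n(HNO3).
So n(HNO3) consumed by the sample = 0.01642 - 0.006140 = 0.01028 mol.
n(Na2CO3) = 0.01028 / 2 = 0.005142 mol.
mass = 0.005142 mol x 105.99 g/mol = 0.545 g.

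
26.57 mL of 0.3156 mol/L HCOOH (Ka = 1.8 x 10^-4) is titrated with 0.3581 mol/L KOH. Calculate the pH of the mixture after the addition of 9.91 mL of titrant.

Initial n(HCOOH) = 0.3156 x 0.02657 = 0.008385 mol.
n(KOH) added = 0.3581 x 0.009910 = 0.003549 mol, converting that many moles of HCOOH to HCOO-.
Remaining n(HCOOH) = 0.004837 mol; n(HCOO-) = 0.003549 mol.
By Henderson-Hasselbalch, pH = pKa + log([A^-]/[HA]) = 3.74 + log(0.003549/0.004837) = 3.74 + (-0.13) = 3.61.

3.61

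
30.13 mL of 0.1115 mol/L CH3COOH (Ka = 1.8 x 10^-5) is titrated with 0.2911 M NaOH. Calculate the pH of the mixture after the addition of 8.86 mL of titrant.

Initial n(CH3COOH) = 0.1115 x 0.03013 = 0.003359 mol.
n(NaOH) added = 0.2911 x 0.008860 = 0.002579 mol, converting that many moles of CH3COOH to CH3COO-.
Remaining n(CH3COOH) = 0.0007803 mol; n(CH3COO-) = 0.002579 mol.
By Henderson-Hasselbalch, pH = pKa + log([A^-]/[HA]) = 4.74 + log(0.002579/0.0007803) = 4.74 + (+0.52) = 5.26.

5.26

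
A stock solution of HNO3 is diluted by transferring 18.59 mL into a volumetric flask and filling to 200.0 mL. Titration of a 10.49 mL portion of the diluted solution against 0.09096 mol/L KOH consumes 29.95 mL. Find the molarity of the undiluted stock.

2.79 M

n(KOH) = 0.09096 x 0.02995 = 0.002724 mol.
n(HNO3) in the aliquot = 0.002724 mol.
[diluted HNO3] = 0.002724 / 0.01049 = 0.2597 M.
Dilution factor = 200.0/18.59 = 10.76, so [stock] = 0.2597 x 10.76 = 2.79 M.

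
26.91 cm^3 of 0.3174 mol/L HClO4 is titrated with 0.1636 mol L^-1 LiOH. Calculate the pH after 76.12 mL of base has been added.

12.58

n(acid) = 0.3174 x 0.02691 = 0.008541 mol; n(LiOH) added = 0.1636 x 0.07612 = 0.01245 mol.
Base is in excess by 0.01245 - 0.008541 = 0.003912 mol in a total volume of 0.1030 L.
[OH^-] = 0.003912/0.1030 = 0.03797 M, so pOH = 1.42 and pH = 14.00 - 1.42 = 12.58.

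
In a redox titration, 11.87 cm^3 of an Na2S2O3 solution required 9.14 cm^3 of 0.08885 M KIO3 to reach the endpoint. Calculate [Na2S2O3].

n(KIO3) = 0.08885 x 0.009140 = 0.0008121 mol.
From the balanced equation, 1 mol KIO3 reacts with 6 mol Na2S2O3, so n(Na2S2O3) = 0.0008121 x 6/1 = 0.004873 mol.
[Na2S2O3] = 0.004873 / 0.01187 L = 0.410 M.

0.410 M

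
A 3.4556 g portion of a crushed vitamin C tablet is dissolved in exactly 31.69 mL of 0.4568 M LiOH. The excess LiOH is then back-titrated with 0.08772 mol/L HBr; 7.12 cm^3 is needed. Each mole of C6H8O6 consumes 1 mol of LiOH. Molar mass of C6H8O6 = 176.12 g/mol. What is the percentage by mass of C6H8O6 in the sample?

70.6%

Total n(LiOH) added = 0.4568 x 0.03169 = 0.01448 mol.
n(HBr) used = 0.08772 x 0.007120 = 0.0006246 mol, which equals the excess n(LiOH).
So n(LiOH) consumed by the sample = 0.01448 - 0.0006246 = 0.01385 mol.
n(C6H8O6) = 0.01385 / 1 = 0.01385 mol.
mass C6H8O6 = 0.01385 x 176.12 = 2.440 g, so %C6H8O6 = 2.440/3.4556 x 100 = 70.6%.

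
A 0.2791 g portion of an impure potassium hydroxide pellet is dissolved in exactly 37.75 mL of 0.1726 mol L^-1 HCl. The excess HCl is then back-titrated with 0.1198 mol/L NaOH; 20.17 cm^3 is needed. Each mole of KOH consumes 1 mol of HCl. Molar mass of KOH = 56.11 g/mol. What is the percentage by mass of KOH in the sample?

Total n(HCl) added = 0.1726 x 0.03775 = 0.006516 mol.
n(NaOH) used = 0.1198 x 0.02017 = 0.002416 mol, which equals the excess n(HCl).
So n(HCl) consumed by the sample = 0.006516 - 0.002416 = 0.004099 mol.
n(KOH) = 0.004099 / 1 = 0.004099 mol.
mass KOH = 0.004099 x 56.11 = 0.2300 g, so %KOH = 0.2300/0.2791 x 100 = 82.4%.

82.4%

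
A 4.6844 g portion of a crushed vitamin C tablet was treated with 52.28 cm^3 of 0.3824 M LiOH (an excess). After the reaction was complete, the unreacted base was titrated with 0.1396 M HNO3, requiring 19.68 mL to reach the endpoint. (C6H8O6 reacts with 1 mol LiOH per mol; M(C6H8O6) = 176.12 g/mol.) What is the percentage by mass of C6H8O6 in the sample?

64.8%

Total n(LiOH) added = 0.3824 x 0.05228 = 0.01999 mol.
n(HNO3) used = 0.1396 x 0.01968 = 0.002747 mol, which equals the excess n(LiOH).
So n(LiOH) consumed by the sample = 0.01999 - 0.002747 = 0.01724 mol.
n(C6H8O6) = 0.01724 / 1 = 0.01724 mol.
mass C6H8O6 = 0.01724 x 176.12 = 3.037 g, so %C6H8O6 = 3.037/4.6844 x 100 = 64.8%.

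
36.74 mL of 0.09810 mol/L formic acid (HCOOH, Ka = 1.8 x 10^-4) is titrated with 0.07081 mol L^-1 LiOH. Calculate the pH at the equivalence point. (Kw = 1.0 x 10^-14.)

n(HCOOH) = 0.09810 x 0.03674 = 0.003604 mol; V(LiOH) at equivalence = 0.003604/0.07081 = 0.05090 L.
At equivalence all the acid is converted to HCOO-; total volume = 0.03674 + 0.05090 = 0.08764 L, so [HCOO-] = 0.003604/0.08764 = 0.04113 M.
Kb = Kw/Ka = 1.0e-14 / 1.8 x 10^-4 = 5.56e-11.
[OH^-] = sqrt(Kb x [HCOO-]) = sqrt(5.56e-11 x 0.04113) = 1.51e-6 M.
pOH = 5.82, so pH = 14.00 - 5.82 = 8.18.

8.18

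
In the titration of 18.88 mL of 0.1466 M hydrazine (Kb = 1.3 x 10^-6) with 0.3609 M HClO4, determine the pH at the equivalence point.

4.55

n(N2H4) = 0.1466 x 0.01888 = 0.002768 mol; V(HClO4) at equivalence = 0.002768/0.3609 = 0.007669 L.
At equivalence the base is fully converted to N2H5+; total volume = 0.02655 L, so [N2H5+] = 0.002768/0.02655 = 0.1043 M.
Ka(N2H5+) = Kw/Kb = 1.0e-14 / 1.3 x 10^-6 = 7.69e-9.
[H^+] = sqrt(Ka x [N2H5+]) = sqrt(7.69e-9 x 0.1043) = 2.83e-5 M.
pH = -log(2.83e-5) = 4.55.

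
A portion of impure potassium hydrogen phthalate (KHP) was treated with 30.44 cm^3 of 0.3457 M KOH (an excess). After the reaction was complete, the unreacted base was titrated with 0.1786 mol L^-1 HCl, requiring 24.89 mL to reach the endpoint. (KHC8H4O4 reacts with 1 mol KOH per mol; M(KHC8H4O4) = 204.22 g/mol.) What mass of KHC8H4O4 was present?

Total n(KOH) added = 0.3457 x 0.03044 = 0.01052 mol.
n(HCl) used = 0.1786 x 0.02489 = 0.004445 mol, which equals the excess n(KOH).
So n(KOH) consumed by the sample = 0.01052 - 0.004445 = 0.006078 mol.
n(KHC8H4O4) = 0.006078 / 1 = 0.006078 mol.
mass = 0.006078 mol x 204.22 g/mol = 1.24 g.

1.24 g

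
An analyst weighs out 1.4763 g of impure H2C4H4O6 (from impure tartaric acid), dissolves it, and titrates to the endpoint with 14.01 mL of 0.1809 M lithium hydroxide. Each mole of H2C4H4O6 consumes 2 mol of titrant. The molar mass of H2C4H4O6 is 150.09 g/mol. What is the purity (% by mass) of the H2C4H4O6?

n(LiOH) = 0.1809 x 0.01401 = 0.002534 mol.
n(H2C4H4O6) = 0.002534 / 2 = 0.001267 mol.
mass of H2C4H4O6 = 0.001267 x 150.09 = 0.1902 g.
% purity = 0.1902 / 1.4763 x 100 = 12.9%.

12.9%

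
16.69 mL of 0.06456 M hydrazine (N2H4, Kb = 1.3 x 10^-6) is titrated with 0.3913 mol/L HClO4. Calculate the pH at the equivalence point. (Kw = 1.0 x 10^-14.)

4.69

n(N2H4) = 0.06456 x 0.01669 = 0.001078 mol; V(HClO4) at equivalence = 0.001078/0.3913 = 0.002754 L.
At equivalence the base is fully converted to N2H5+; total volume = 0.01944 L, so [N2H5+] = 0.001078/0.01944 = 0.05542 M.
Ka(N2H5+) = Kw/Kb = 1.0e-14 / 1.3 x 10^-6 = 7.69e-9.
[H^+] = sqrt(Ka x [N2H5+]) = sqrt(7.69e-9 x 0.05542) = 2.06e-5 M.
pH = -log(2.06e-5) = 4.69.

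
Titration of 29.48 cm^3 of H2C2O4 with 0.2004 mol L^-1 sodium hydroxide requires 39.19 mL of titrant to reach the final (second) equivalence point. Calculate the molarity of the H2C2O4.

n(NaOH) = 0.2004 x 0.03919 = 0.007854 mol.
At the final (second) equivalence point, 2 mol OH^- react per mol H2C2O4, so n(H2C2O4) = 0.007854 / 2 = 0.003927 mol.
[H2C2O4] = 0.003927 / 0.02948 L = 0.133 M.

0.133 M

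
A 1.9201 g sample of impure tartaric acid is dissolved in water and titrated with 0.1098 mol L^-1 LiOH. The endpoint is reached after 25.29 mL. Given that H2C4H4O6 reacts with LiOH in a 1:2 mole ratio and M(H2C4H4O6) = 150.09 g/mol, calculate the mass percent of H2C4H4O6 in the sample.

n(LiOH) = 0.1098 x 0.02529 = 0.002777 mol.
n(H2C4H4O6) = 0.002777 / 2 = 0.001388 mol.
mass of H2C4H4O6 = 0.001388 x 150.09 = 0.2084 g.
% purity = 0.2084 / 1.9201 x 100 = 10.9%.

10.9%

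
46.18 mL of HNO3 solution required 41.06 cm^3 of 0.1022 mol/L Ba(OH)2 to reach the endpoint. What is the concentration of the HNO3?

0.182 M

n(Ba(OH)2) delivered = 0.1022 x 0.04106 = 0.004196 mol.
The reaction is 2 HNO3 + 1 Ba(OH)2, so n(HNO3) = 0.004196 x 2/1 = 0.008393 mol.
[HNO3] = 0.008393 mol / 0.04618 L = 0.182 M.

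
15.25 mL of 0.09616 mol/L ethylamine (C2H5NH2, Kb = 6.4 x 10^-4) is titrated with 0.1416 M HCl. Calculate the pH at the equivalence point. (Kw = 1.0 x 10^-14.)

n(C2H5NH2) = 0.09616 x 0.01525 = 0.001466 mol; V(HCl) at equivalence = 0.001466/0.1416 = 0.01036 L.
At equivalence the base is fully converted to C2H5NH3+; total volume = 0.02561 L, so [C2H5NH3+] = 0.001466/0.02561 = 0.05727 M.
Ka(C2H5NH3+) = Kw/Kb = 1.0e-14 / 6.4 x 10^-4 = 1.56e-11.
[H^+] = sqrt(Ka x [C2H5NH3+]) = sqrt(1.56e-11 x 0.05727) = 9.46e-7 M.
pH = -log(9.46e-7) = 6.02.

6.02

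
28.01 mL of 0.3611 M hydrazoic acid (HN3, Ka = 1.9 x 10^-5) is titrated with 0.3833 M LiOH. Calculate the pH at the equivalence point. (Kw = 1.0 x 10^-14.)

n(HN3) = 0.3611 x 0.02801 = 0.01011 mol; V(LiOH) at equivalence = 0.01011/0.3833 = 0.02639 L.
At equivalence all the acid is converted to N3-; total volume = 0.02801 + 0.02639 = 0.05440 L, so [N3-] = 0.01011/0.05440 = 0.1859 M.
Kb = Kw/Ka = 1.0e-14 / 1.9 x 10^-5 = 5.26e-10.
[OH^-] = sqrt(Kb x [N3-]) = sqrt(5.26e-10 x 0.1859) = 9.89e-6 M.
pOH = 5.00, so pH = 14.00 - 5.00 = 9.00.

9.00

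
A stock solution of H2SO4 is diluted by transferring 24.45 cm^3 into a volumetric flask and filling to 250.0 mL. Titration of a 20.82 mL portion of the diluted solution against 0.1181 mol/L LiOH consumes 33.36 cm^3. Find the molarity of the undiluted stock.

n(LiOH) = 0.1181 x 0.03336 = 0.003940 mol.
n(H2SO4) in the aliquot = 0.003940 x 1/2 = 0.001970 mol.
[diluted H2SO4] = 0.001970 / 0.02082 = 0.09462 M.
Dilution factor = 250.0/24.45 = 10.22, so [stock] = 0.09462 x 10.22 = 0.967 M.

0.967 M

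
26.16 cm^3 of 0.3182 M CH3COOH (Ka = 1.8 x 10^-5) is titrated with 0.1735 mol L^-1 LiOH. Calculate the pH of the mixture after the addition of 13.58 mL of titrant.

Initial n(CH3COOH) = 0.3182 x 0.02616 = 0.008324 mol.
n(LiOH) added = 0.1735 x 0.01358 = 0.002356 mol, converting that many moles of CH3COOH to CH3COO-.
Remaining n(CH3COOH) = 0.005968 mol; n(CH3COO-) = 0.002356 mol.
By Henderson-Hasselbalch, pH = pKa + log([A^-]/[HA]) = 4.74 + log(0.002356/0.005968) = 4.74 + (-0.40) = 4.34.

4.34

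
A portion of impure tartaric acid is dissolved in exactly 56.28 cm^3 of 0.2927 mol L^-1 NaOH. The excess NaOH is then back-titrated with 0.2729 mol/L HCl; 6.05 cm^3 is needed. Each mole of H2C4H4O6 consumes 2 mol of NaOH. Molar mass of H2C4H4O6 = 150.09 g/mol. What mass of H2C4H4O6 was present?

1.11 g

Total n(NaOH) added = 0.2927 x 0.05628 = 0.01647 mol.
n(HCl) used = 0.2729 x 0.006050 = 0.001651 mol, which equals the excess n(NaOH).
So n(NaOH) consumed by the sample = 0.01647 - 0.001651 = 0.01482 mol.
n(H2C4H4O6) = 0.01482 / 2 = 0.007411 mol.
mass = 0.007411 mol x 150.09 g/mol = 1.11 g.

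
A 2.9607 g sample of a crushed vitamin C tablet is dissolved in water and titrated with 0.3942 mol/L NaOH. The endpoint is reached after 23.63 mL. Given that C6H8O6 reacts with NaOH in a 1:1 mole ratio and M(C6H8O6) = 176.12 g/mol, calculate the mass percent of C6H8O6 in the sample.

55.4%

n(NaOH) = 0.3942 x 0.02363 = 0.009315 mol.
n(C6H8O6) = 0.009315 / 1 = 0.009315 mol.
mass of C6H8O6 = 0.009315 x 176.12 = 1.641 g.
% purity = 1.641 / 2.9607 x 100 = 55.4%.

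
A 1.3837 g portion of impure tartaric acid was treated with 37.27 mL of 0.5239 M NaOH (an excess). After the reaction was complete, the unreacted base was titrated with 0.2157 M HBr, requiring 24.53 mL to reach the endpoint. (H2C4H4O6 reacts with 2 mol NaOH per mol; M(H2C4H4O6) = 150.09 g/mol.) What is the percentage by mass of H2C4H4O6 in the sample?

Total n(NaOH) added = 0.5239 x 0.03727 = 0.01953 mol.
n(HBr) used = 0.2157 x 0.02453 = 0.005291 mol, which equals the excess n(NaOH).
So n(NaOH) consumed by the sample = 0.01953 - 0.005291 = 0.01423 mol.
n(H2C4H4O6) = 0.01423 / 2 = 0.007117 mol.
mass H2C4H4O6 = 0.007117 x 150.09 = 1.068 g, so %H2C4H4O6 = 1.068/1.3837 x 100 = 77.2%.

77.2%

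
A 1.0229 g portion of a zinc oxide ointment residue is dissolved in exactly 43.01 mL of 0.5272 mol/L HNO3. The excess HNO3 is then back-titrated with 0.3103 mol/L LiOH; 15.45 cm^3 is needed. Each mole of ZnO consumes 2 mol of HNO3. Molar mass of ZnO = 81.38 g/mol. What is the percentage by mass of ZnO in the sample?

71.1%

Total n(HNO3) added = 0.5272 x 0.04301 = 0.02267 mol.
n(LiOH) used = 0.3103 x 0.01545 = 0.004794 mol, which equals the excess n(HNO3).
So n(HNO3) consumed by the sample = 0.02267 - 0.004794 = 0.01788 mol.
n(ZnO) = 0.01788 / 2 = 0.008940 mol.
mass ZnO = 0.008940 x 81.38 = 0.7276 g, so %ZnO = 0.7276/1.0229 x 100 = 71.1%.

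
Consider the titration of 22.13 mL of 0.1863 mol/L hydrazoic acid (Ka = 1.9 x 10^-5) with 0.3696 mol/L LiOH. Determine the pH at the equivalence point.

n(HN3) = 0.1863 x 0.02213 = 0.004123 mol; V(LiOH) at equivalence = 0.004123/0.3696 = 0.01115 L.
At equivalence all the acid is converted to N3-; total volume = 0.02213 + 0.01115 = 0.03328 L, so [N3-] = 0.004123/0.03328 = 0.1239 M.
Kb = Kw/Ka = 1.0e-14 / 1.9 x 10^-5 = 5.26e-10.
[OH^-] = sqrt(Kb x [N3-]) = sqrt(5.26e-10 x 0.1239) = 8.07e-6 M.
pOH = 5.09, so pH = 14.00 - 5.09 = 8.91.

8.91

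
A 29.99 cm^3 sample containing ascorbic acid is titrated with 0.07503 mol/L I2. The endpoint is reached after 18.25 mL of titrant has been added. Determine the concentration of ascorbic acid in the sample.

n(I2) = 0.07503 x 0.01825 = 0.001369 mol.
From the balanced equation, 1 mol I2 reacts with 1 mol ascorbic acid, so n(ascorbic acid) = 0.001369 x 1/1 = 0.001369 mol.
[ascorbic acid] = 0.001369 / 0.02999 L = 0.0457 M.

0.0457 M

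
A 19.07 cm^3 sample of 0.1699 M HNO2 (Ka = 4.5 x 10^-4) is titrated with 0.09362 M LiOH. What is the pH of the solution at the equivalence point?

8.06

n(HNO2) = 0.1699 x 0.01907 = 0.003240 mol; V(LiOH) at equivalence = 0.003240/0.09362 = 0.03461 L.
At equivalence all the acid is converted to NO2-; total volume = 0.01907 + 0.03461 = 0.05368 L, so [NO2-] = 0.003240/0.05368 = 0.06036 M.
Kb = Kw/Ka = 1.0e-14 / 4.5 x 10^-4 = 2.22e-11.
[OH^-] = sqrt(Kb x [NO2-]) = sqrt(2.22e-11 x 0.06036) = 1.16e-6 M.
pOH = 5.94, so pH = 14.00 - 5.94 = 8.06.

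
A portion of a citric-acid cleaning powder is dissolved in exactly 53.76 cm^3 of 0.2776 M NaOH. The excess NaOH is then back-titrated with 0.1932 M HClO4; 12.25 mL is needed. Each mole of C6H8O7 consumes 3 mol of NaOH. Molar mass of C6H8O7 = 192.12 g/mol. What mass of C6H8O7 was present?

0.804 g

Total n(NaOH) added = 0.2776 x 0.05376 = 0.01492 mol.
n(HClO4) used = 0.1932 x 0.01225 = 0.002367 mol, which equals the excess n(NaOH).
So n(NaOH) consumed by the sample = 0.01492 - 0.002367 = 0.01256 mol.
n(C6H8O7) = 0.01256 / 3 = 0.004186 mol.
mass = 0.004186 mol x 192.12 g/mol = 0.804 g.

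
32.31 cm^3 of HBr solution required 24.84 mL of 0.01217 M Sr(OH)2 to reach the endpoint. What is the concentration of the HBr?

0.0187 M

n(Sr(OH)2) delivered = 0.01217 x 0.02484 = 0.0003023 mol.
The reaction is 2 HBr + 1 Sr(OH)2, so n(HBr) = 0.0003023 x 2/1 = 0.0006046 mol.
[HBr] = 0.0006046 mol / 0.03231 L = 0.0187 M.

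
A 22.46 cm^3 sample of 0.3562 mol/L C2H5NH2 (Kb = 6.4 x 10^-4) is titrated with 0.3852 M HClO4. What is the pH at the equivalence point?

5.77

n(C2H5NH2) = 0.3562 x 0.02246 = 0.008000 mol; V(HClO4) at equivalence = 0.008000/0.3852 = 0.02077 L.
At equivalence the base is fully converted to C2H5NH3+; total volume = 0.04323 L, so [C2H5NH3+] = 0.008000/0.04323 = 0.1851 M.
Ka(C2H5NH3+) = Kw/Kb = 1.0e-14 / 6.4 x 10^-4 = 1.56e-11.
[H^+] = sqrt(Ka x [C2H5NH3+]) = sqrt(1.56e-11 x 0.1851) = 1.70e-6 M.
pH = -log(1.70e-6) = 5.77.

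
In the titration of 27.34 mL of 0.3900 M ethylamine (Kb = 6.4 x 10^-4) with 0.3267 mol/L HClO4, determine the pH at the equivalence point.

5.78

n(C2H5NH2) = 0.3900 x 0.02734 = 0.01066 mol; V(HClO4) at equivalence = 0.01066/0.3267 = 0.03264 L.
At equivalence the base is fully converted to C2H5NH3+; total volume = 0.05998 L, so [C2H5NH3+] = 0.01066/0.05998 = 0.1778 M.
Ka(C2H5NH3+) = Kw/Kb = 1.0e-14 / 6.4 x 10^-4 = 1.56e-11.
[H^+] = sqrt(Ka x [C2H5NH3+]) = sqrt(1.56e-11 x 0.1778) = 1.67e-6 M.
pH = -log(1.67e-6) = 5.78.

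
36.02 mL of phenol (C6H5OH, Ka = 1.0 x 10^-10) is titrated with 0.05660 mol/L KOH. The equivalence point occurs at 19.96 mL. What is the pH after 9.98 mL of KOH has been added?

9.98 mL is exactly half the equivalence volume (19.96/2), i.e. the half-equivalence point.
There, n(HA) = n(A^-), so pH = pKa = -log(1.0 x 10^-10) = 10.00.

10.00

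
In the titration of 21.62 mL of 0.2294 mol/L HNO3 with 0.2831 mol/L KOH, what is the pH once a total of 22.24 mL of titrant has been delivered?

12.48

n(acid) = 0.2294 x 0.02162 = 0.004960 mol; n(KOH) added = 0.2831 x 0.02224 = 0.006296 mol.
Base is in excess by 0.006296 - 0.004960 = 0.001337 mol in a total volume of 0.04386 L.
[OH^-] = 0.001337/0.04386 = 0.03047 M, so pOH = 1.52 and pH = 14.00 - 1.52 = 12.48.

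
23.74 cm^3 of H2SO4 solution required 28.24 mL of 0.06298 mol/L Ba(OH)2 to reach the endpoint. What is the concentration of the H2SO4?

0.0749 M

n(Ba(OH)2) delivered = 0.06298 x 0.02824 = 0.001779 mol.
For a 1:1 reaction, n(H2SO4) = 0.001779 mol.
[H2SO4] = 0.001779 mol / 0.02374 L = 0.0749 M.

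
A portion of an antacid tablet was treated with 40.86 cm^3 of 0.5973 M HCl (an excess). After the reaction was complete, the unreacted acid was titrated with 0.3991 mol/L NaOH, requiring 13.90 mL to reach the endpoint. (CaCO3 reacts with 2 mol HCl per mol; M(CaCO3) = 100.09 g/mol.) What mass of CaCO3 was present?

0.944 g

Total n(HCl) added = 0.5973 x 0.04086 = 0.02441 mol.
n(NaOH) used = 0.3991 x 0.01390 = 0.005547 mol, which equals the excess n(HCl).
So n(HCl) consumed by the sample = 0.02441 - 0.005547 = 0.01886 mol.
n(CaCO3) = 0.01886 / 2 = 0.009429 mol.
mass = 0.009429 mol x 100.09 g/mol = 0.944 g.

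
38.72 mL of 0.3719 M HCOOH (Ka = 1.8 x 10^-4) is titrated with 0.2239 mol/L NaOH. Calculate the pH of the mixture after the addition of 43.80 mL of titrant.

Initial n(HCOOH) = 0.3719 x 0.03872 = 0.01440 mol.
n(NaOH) added = 0.2239 x 0.04380 = 0.009807 mol, converting that many moles of HCOOH to HCOO-.
Remaining n(HCOOH) = 0.004593 mol; n(HCOO-) = 0.009807 mol.
By Henderson-Hasselbalch, pH = pKa + log([A^-]/[HA]) = 3.74 + log(0.009807/0.004593) = 3.74 + (+0.33) = 4.07.

4.07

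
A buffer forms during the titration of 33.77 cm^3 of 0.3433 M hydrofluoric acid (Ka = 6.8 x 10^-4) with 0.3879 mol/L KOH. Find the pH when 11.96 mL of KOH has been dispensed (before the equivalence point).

Initial n(HF) = 0.3433 x 0.03377 = 0.01159 mol.
n(KOH) added = 0.3879 x 0.01196 = 0.004639 mol, converting that many moles of HF to F-.
Remaining n(HF) = 0.006954 mol; n(F-) = 0.004639 mol.
By Henderson-Hasselbalch, pH = pKa + log([A^-]/[HA]) = 3.17 + log(0.004639/0.006954) = 3.17 + (-0.18) = 2.99.

2.99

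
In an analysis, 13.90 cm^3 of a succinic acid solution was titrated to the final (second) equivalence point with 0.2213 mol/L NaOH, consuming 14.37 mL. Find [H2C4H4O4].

n(NaOH) = 0.2213 x 0.01437 = 0.003180 mol.
At the final (second) equivalence point, 2 mol OH^- react per mol H2C4H4O4, so n(H2C4H4O4) = 0.003180 / 2 = 0.001590 mol.
[H2C4H4O4] = 0.001590 / 0.01390 L = 0.114 M.

0.114 M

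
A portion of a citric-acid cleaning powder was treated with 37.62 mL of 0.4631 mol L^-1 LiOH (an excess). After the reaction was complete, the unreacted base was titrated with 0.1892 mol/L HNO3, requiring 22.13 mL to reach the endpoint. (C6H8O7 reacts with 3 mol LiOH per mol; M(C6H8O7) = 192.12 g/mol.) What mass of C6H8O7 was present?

Total n(LiOH) added = 0.4631 x 0.03762 = 0.01742 mol.
n(HNO3) used = 0.1892 x 0.02213 = 0.004187 mol, which equals the excess n(LiOH).
So n(LiOH) consumed by the sample = 0.01742 - 0.004187 = 0.01323 mol.
n(C6H8O7) = 0.01323 / 3 = 0.004412 mol.
mass = 0.004412 mol x 192.12 g/mol = 0.848 g.

0.848 g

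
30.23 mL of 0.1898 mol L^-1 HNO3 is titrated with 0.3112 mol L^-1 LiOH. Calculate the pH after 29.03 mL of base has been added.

n(acid) = 0.1898 x 0.03023 = 0.005738 mol; n(LiOH) added = 0.3112 x 0.02903 = 0.009034 mol.
Base is in excess by 0.009034 - 0.005738 = 0.003296 mol in a total volume of 0.05926 L.
[OH^-] = 0.003296/0.05926 = 0.05563 M, so pOH = 1.25 and pH = 14.00 - 1.25 = 12.75.

12.75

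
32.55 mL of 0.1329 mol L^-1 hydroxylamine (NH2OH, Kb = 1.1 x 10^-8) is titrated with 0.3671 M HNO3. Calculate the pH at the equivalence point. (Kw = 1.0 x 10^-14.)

n(NH2OH) = 0.1329 x 0.03255 = 0.004326 mol; V(HNO3) at equivalence = 0.004326/0.3671 = 0.01178 L.
At equivalence the base is fully converted to NH3OH+; total volume = 0.04433 L, so [NH3OH+] = 0.004326/0.04433 = 0.09758 M.
Ka(NH3OH+) = Kw/Kb = 1.0e-14 / 1.1 x 10^-8 = 9.09e-7.
[H^+] = sqrt(Ka x [NH3OH+]) = sqrt(9.09e-7 x 0.09758) = 0.000298 M.
pH = -log(0.000298) = 3.53.

3.53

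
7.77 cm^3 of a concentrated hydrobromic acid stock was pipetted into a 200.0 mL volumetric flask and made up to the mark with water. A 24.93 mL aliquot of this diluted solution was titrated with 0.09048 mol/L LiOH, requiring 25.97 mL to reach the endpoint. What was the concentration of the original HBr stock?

n(LiOH) = 0.09048 x 0.02597 = 0.002350 mol.
n(HBr) in the aliquot = 0.002350 mol.
[diluted HBr] = 0.002350 / 0.02493 = 0.09425 M.
Dilution factor = 200.0/7.770 = 25.74, so [stock] = 0.09425 x 25.74 = 2.43 M.

2.43 M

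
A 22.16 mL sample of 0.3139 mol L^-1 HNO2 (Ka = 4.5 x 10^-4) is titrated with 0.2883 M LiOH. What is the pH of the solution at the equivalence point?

8.26

n(HNO2) = 0.3139 x 0.02216 = 0.006956 mol; V(LiOH) at equivalence = 0.006956/0.2883 = 0.02413 L.
At equivalence all the acid is converted to NO2-; total volume = 0.02216 + 0.02413 = 0.04629 L, so [NO2-] = 0.006956/0.04629 = 0.1503 M.
Kb = Kw/Ka = 1.0e-14 / 4.5 x 10^-4 = 2.22e-11.
[OH^-] = sqrt(Kb x [NO2-]) = sqrt(2.22e-11 x 0.1503) = 1.83e-6 M.
pOH = 5.74, so pH = 14.00 - 5.74 = 8.26.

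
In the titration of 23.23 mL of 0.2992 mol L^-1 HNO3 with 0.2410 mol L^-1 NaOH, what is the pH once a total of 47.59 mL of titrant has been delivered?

12.80

n(acid) = 0.2992 x 0.02323 = 0.006950 mol; n(NaOH) added = 0.2410 x 0.04759 = 0.01147 mol.
Base is in excess by 0.01147 - 0.006950 = 0.004519 mol in a total volume of 0.07082 L.
[OH^-] = 0.004519/0.07082 = 0.06381 M, so pOH = 1.20 and pH = 14.00 - 1.20 = 12.80.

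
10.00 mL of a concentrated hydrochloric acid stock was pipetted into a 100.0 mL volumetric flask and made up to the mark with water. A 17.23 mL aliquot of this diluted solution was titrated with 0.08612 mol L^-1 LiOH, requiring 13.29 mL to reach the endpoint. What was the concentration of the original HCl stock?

n(LiOH) = 0.08612 x 0.01329 = 0.001145 mol.
n(HCl) in the aliquot = 0.001145 mol.
[diluted HCl] = 0.001145 / 0.01723 = 0.06643 M.
Dilution factor = 100.0/10.00 = 10.00, so [stock] = 0.06643 x 10.00 = 0.664 M.

0.664 M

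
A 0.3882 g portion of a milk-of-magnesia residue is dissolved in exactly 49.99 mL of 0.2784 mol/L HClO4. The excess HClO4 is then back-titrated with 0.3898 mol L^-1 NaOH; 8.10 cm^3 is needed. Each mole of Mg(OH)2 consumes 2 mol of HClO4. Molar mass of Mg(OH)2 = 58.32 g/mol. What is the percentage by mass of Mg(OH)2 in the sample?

80.8%

Total n(HClO4) added = 0.2784 x 0.04999 = 0.01392 mol.
n(NaOH) used = 0.3898 x 0.008100 = 0.003157 mol, which equals the excess n(HClO4).
So n(HClO4) consumed by the sample = 0.01392 - 0.003157 = 0.01076 mol.
n(Mg(OH)2) = 0.01076 / 2 = 0.005380 mol.
mass Mg(OH)2 = 0.005380 x 58.32 = 0.3138 g, so %Mg(OH)2 = 0.3138/0.3882 x 100 = 80.8%.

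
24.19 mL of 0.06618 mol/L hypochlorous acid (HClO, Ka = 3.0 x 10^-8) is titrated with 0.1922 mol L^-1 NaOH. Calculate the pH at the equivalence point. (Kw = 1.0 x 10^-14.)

n(HClO) = 0.06618 x 0.02419 = 0.001601 mol; V(NaOH) at equivalence = 0.001601/0.1922 = 0.008329 L.
At equivalence all the acid is converted to ClO-; total volume = 0.02419 + 0.008329 = 0.03252 L, so [ClO-] = 0.001601/0.03252 = 0.04923 M.
Kb = Kw/Ka = 1.0e-14 / 3.0 x 10^-8 = 3.33e-7.
[OH^-] = sqrt(Kb x [ClO-]) = sqrt(3.33e-7 x 0.04923) = 0.000128 M.
pOH = 3.89, so pH = 14.00 - 3.89 = 10.11.

10.11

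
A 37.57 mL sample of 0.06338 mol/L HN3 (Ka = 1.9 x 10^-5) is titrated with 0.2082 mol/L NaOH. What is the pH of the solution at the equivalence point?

8.70

n(HN3) = 0.06338 x 0.03757 = 0.002381 mol; V(NaOH) at equivalence = 0.002381/0.2082 = 0.01144 L.
At equivalence all the acid is converted to N3-; total volume = 0.03757 + 0.01144 = 0.04901 L, so [N3-] = 0.002381/0.04901 = 0.04859 M.
Kb = Kw/Ka = 1.0e-14 / 1.9 x 10^-5 = 5.26e-10.
[OH^-] = sqrt(Kb x [N3-]) = sqrt(5.26e-10 x 0.04859) = 5.06e-6 M.
pOH = 5.30, so pH = 14.00 - 5.30 = 8.70.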